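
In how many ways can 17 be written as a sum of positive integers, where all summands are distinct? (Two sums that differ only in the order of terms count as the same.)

38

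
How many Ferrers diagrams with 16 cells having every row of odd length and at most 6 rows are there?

20

Listing the qualifying partitions of 16:
15,1
13,3
13,1,1,1
11,5
11,3,1,1
11,1,1,1,1,1
9,7
9,5,1,1
9,3,3,1
9,3,1,1,1,1
7,7,1,1
7,5,3,1
7,5,1,1,1,1
7,3,3,3
7,3,3,1,1,1
5,5,5,1
5,5,3,3
5,5,3,1,1,1
5,3,3,3,1,1
3,3,3,3,3,1
Counting gives 20.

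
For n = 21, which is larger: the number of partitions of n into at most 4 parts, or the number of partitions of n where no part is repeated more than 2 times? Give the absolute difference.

123

Partitions of 21 into at most 4 parts: 120.
Partitions of 21 where no part is repeated more than 2 times: 243.
|120 − 243| = 123.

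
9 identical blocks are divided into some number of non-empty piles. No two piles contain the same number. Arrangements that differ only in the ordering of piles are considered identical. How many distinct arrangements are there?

8

The partitions of 9 that satisfy the conditions:
9
8 + 1
7 + 2
6 + 3
6 + 2 + 1
5 + 4
5 + 3 + 1
4 + 3 + 2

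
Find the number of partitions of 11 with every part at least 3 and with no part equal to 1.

Enumerating:
11
8 + 3
7 + 4
6 + 5
5 + 3 + 3
4 + 4 + 3
That's 6 in total.

6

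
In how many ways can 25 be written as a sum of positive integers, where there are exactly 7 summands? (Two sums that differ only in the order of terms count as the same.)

Counting exhaustively, 248 partitions satisfy the conditions.

248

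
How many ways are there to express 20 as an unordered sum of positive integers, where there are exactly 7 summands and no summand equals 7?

A partial list (first 12 by largest part):
1,1,1,1,1,1,14
1,1,1,1,1,2,13
1,1,1,1,1,3,12
1,1,1,1,2,2,12
1,1,1,1,1,4,11
1,1,1,1,2,3,11
1,1,1,2,2,2,11
1,1,1,1,1,5,10
1,1,1,1,2,4,10
1,1,1,1,3,3,10
1,1,1,2,2,3,10
1,1,2,2,2,2,10
…and 56 more, for 68 total.

68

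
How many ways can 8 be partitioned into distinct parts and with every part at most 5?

Enumerating:
5 + 3
5 + 2 + 1
4 + 3 + 1

3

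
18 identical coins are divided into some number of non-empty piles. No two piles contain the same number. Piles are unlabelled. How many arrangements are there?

46

There are too many to list fully; the first 12 (by largest part) are:
18
17, 1
16, 2
15, 3
15, 2, 1
14, 4
14, 3, 1
13, 5
13, 4, 1
13, 3, 2
12, 6
12, 5, 1
…and 34 more, for 46 total.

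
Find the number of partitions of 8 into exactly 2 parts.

4

They are:
7, 1
6, 2
5, 3
4, 4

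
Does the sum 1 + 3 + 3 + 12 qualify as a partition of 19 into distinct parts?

The parts sum to 19, and the condition 'all summands are distinct' is violated.

No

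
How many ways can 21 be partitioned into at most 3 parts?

A partial list (first 12 by largest part):
21
20, 1
19, 2
19, 1, 1
18, 3
18, 2, 1
17, 4
17, 3, 1
17, 2, 2
16, 5
16, 4, 1
16, 3, 2
…and 36 more, for 48 total.

48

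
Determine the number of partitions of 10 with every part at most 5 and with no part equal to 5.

Listing the qualifying partitions of 10:
4,4,2
4,4,1,1
4,3,3
4,3,2,1
4,3,1,1,1
4,2,2,2
4,2,2,1,1
4,2,1,1,1,1
4,1,1,1,1,1,1
3,3,3,1
3,3,2,2
3,3,2,1,1
3,3,1,1,1,1
3,2,2,2,1
3,2,2,1,1,1
3,2,1,1,1,1,1
3,1,1,1,1,1,1,1
2,2,2,2,2
2,2,2,2,1,1
2,2,2,1,1,1,1
2,2,1,1,1,1,1,1
2,1,1,1,1,1,1,1,1
1,1,1,1,1,1,1,1,1,1

23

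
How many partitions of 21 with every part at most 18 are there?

788

There are 788 such partitions.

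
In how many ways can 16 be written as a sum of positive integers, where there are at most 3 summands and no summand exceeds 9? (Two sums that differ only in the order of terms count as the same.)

They are:
9+7
9+6+1
9+5+2
9+4+3
8+8
8+7+1
8+6+2
8+5+3
8+4+4
7+7+2
7+6+3
7+5+4
6+6+4
6+5+5
That's 14 in total.

14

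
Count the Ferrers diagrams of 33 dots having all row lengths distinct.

Direct enumeration gives 448 partitions.

448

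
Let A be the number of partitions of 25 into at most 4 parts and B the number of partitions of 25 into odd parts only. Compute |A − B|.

43

Partitions of 25 into at most 4 parts: 185.
Partitions of 25 into odd parts only: 142.
|185 − 142| = 43.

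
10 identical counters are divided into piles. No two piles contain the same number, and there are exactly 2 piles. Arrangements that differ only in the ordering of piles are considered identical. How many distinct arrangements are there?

4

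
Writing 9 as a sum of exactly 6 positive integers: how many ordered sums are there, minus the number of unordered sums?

Compositions: C(8,5) = 56.
Unordered (partitions into 6 parts): 3.
Difference: 56 − 3 = 53.

53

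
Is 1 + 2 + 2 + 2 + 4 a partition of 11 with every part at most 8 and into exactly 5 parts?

Yes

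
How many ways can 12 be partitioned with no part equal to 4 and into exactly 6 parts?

The partitions of 12 that satisfy the conditions:
7, 1, 1, 1, 1, 1
6, 2, 1, 1, 1, 1
5, 3, 1, 1, 1, 1
5, 2, 2, 1, 1, 1
3, 3, 3, 1, 1, 1
3, 3, 2, 2, 1, 1
3, 2, 2, 2, 2, 1
2, 2, 2, 2, 2, 2

8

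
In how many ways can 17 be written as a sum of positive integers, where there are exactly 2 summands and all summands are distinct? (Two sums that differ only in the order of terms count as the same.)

8

Enumerating:
16 + 1
15 + 2
14 + 3
13 + 4
12 + 5
11 + 6
10 + 7
9 + 8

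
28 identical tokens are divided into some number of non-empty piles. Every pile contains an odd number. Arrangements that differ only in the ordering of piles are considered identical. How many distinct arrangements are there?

There are 222 such partitions.

222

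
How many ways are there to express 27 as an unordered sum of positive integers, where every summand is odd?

Enumerating by decreasing first part gives 192 partitions in all.

192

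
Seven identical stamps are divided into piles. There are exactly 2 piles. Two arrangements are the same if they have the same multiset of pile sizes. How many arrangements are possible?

Listing the qualifying partitions of 7:
1, 6
2, 5
3, 4

3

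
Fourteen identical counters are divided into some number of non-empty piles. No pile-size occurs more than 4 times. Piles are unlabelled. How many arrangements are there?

Direct enumeration gives 100 partitions.

100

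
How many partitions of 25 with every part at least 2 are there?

383

Enumerating by decreasing first part gives 383 partitions in all.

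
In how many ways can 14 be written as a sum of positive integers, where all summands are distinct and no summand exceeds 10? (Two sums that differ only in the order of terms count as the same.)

17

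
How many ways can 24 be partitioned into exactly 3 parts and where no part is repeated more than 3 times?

There are too many to list fully; the first 12 (by largest part) are:
22+1+1
21+2+1
20+3+1
20+2+2
19+4+1
19+3+2
18+5+1
18+4+2
18+3+3
17+6+1
17+5+2
17+4+3
…and 36 more, for 48 total.

48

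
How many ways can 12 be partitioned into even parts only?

11

Listing the qualifying partitions of 12:
12
2,10
4,8
2,2,8
6,6
2,4,6
2,2,2,6
4,4,4
2,2,4,4
2,2,2,2,4
2,2,2,2,2,2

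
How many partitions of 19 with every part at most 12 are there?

460

Systematic enumeration (by largest part, then next-largest, …) yields 460.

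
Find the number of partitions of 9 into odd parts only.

8

Listing the qualifying partitions of 9:
9
7+1+1
5+3+1
5+1+1+1+1
3+3+3
3+3+1+1+1
3+1+1+1+1+1+1
1+1+1+1+1+1+1+1+1
That's 8 in total.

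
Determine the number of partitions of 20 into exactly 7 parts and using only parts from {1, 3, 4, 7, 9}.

The partitions of 20 that satisfy the conditions:
9,4,3,1,1,1,1
7,4,3,3,1,1,1
4,4,4,3,3,1,1
4,3,3,3,3,3,1

4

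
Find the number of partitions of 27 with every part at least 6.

24

Enumerating:
27
21,6
20,7
19,8
18,9
17,10
16,11
15,12
15,6,6
14,13
14,7,6
13,8,6
13,7,7
12,9,6
12,8,7
11,10,6
11,9,7
11,8,8
10,10,7
10,9,8
9,9,9
9,6,6,6
8,7,6,6
7,7,7,6
That's 24 in total.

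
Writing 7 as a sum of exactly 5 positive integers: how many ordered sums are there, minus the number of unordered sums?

13

Ordered (compositions into 5 parts): C(6,4) = 15.
Unordered (partitions into 5 parts): 2.
Difference: 15 − 2 = 13.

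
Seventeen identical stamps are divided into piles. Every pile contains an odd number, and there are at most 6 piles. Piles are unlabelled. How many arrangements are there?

They are:
17
15,1,1
13,3,1
13,1,1,1,1
11,5,1
11,3,3
11,3,1,1,1
9,7,1
9,5,3
9,5,1,1,1
9,3,3,1,1
7,7,3
7,7,1,1,1
7,5,5
7,5,3,1,1
7,3,3,3,1
5,5,5,1,1
5,5,3,3,1
5,3,3,3,3
That's 19 in total.

19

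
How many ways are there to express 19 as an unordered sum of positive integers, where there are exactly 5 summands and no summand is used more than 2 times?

46

There are too many to list fully; the first 12 (by largest part) are:
1+1+2+2+13
1+1+2+3+12
1+1+2+4+11
1+1+3+3+11
1+2+2+3+11
1+1+2+5+10
1+1+3+4+10
1+2+2+4+10
1+2+3+3+10
1+1+2+6+9
1+1+3+5+9
1+2+2+5+9
…and 34 more, for 46 total.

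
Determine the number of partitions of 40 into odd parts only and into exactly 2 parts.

10

Enumerating:
39+1
37+3
35+5
33+7
31+9
29+11
27+13
25+15
23+17
21+19
That's 10 in total.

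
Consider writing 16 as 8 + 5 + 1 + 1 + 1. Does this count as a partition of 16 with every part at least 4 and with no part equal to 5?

No

The parts sum to 16, and the condition 'every summand is at least 4' is violated.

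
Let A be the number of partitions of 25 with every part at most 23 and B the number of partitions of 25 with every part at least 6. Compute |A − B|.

1939

Partitions of 25 with every part at most 23: 1956.
Partitions of 25 with every part at least 6: 17.
|1956 − 17| = 1939.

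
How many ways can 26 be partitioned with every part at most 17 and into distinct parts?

Counting exhaustively, 140 partitions satisfy the conditions.

140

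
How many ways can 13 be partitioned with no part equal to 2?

45

A partial list (first 12 by largest part):
13
12+1
11+1+1
10+3
10+1+1+1
9+4
9+3+1
9+1+1+1+1
8+5
8+4+1
8+3+1+1
8+1+1+1+1+1
…and 33 more, for 45 total.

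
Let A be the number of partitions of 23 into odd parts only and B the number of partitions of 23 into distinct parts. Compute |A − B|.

0

Partitions of 23 into odd parts only: 104.
Partitions of 23 into distinct parts: 104.
|104 − 104| = 0.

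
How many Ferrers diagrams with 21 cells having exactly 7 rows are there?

105

Enumerating by decreasing first part gives 105 partitions in all.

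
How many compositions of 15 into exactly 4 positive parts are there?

364

Place 3 bars in the 14 internal gaps of a row of 15 dots: C(14,3) = 364.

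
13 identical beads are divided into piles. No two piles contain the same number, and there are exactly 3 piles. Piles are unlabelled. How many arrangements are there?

They are:
1, 2, 10
1, 3, 9
1, 4, 8
2, 3, 8
1, 5, 7
2, 4, 7
2, 5, 6
3, 4, 6
That's 8 in total.

8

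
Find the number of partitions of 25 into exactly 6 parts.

A full systematic count gives 235.

235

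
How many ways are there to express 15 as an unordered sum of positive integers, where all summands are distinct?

A partial list (first 12 by largest part):
15
14,1
13,2
12,3
12,2,1
11,4
11,3,1
10,5
10,4,1
10,3,2
9,6
9,5,1
…and 15 more, for 27 total.

27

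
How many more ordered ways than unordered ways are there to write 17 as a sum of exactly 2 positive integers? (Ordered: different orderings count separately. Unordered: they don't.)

8

Ordered (compositions into 2 parts): C(16,1) = 16.
Unordered (partitions into 2 parts): 8.
Difference: 16 − 8 = 8.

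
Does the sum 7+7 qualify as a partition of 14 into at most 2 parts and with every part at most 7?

The parts sum to 14, and the condition 'there are at most 2 summands' holds; the condition 'no summand exceeds 7' holds.

Yes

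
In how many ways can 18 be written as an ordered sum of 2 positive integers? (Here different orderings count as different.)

17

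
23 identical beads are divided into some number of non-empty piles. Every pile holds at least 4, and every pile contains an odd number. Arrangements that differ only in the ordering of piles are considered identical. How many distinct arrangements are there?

The partitions of 23 that satisfy the conditions:
23
13+5+5
11+7+5
9+9+5
9+7+7

5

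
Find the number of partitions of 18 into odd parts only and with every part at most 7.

A partial list (first 12 by largest part):
7,7,3,1
7,7,1,1,1,1
7,5,5,1
7,5,3,3
7,5,3,1,1,1
7,5,1,1,1,1,1,1
7,3,3,3,1,1
7,3,3,1,1,1,1,1
7,3,1,1,1,1,1,1,1,1
7,1,1,1,1,1,1,1,1,1,1,1
5,5,5,3
5,5,5,1,1,1
…and 15 more, for 27 total.

27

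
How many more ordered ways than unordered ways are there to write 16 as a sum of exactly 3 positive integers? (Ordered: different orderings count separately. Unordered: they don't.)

Ordered (compositions into 3 parts): C(15,2) = 105.
Partitions of 16 into exactly 3 parts: 21.
Difference: 105 − 21 = 84.

84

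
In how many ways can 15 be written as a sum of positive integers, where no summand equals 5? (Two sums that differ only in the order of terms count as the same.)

Counting exhaustively, 134 partitions satisfy the conditions.

134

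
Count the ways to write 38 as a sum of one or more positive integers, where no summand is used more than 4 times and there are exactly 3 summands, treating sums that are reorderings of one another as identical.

120

Enumerating by decreasing first part gives 120 partitions in all.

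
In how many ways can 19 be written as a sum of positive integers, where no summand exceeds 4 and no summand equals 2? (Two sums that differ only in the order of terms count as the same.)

The partitions of 19 that satisfy the conditions:
4,4,4,4,3
4,4,4,4,1,1,1
4,4,4,3,3,1
4,4,4,3,1,1,1,1
4,4,4,1,1,1,1,1,1,1
4,4,3,3,3,1,1
4,4,3,3,1,1,1,1,1
4,4,3,1,1,1,1,1,1,1,1
4,4,1,1,1,1,1,1,1,1,1,1,1
4,3,3,3,3,3
4,3,3,3,3,1,1,1
4,3,3,3,1,1,1,1,1,1
4,3,3,1,1,1,1,1,1,1,1,1
4,3,1,1,1,1,1,1,1,1,1,1,1,1
4,1,1,1,1,1,1,1,1,1,1,1,1,1,1,1
3,3,3,3,3,3,1
3,3,3,3,3,1,1,1,1
3,3,3,3,1,1,1,1,1,1,1
3,3,3,1,1,1,1,1,1,1,1,1,1
3,3,1,1,1,1,1,1,1,1,1,1,1,1,1
3,1,1,1,1,1,1,1,1,1,1,1,1,1,1,1,1
1,1,1,1,1,1,1,1,1,1,1,1,1,1,1,1,1,1,1

22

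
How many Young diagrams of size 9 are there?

There are too many to list fully; the first 12 (by largest part) are:
9
8, 1
7, 2
7, 1, 1
6, 3
6, 2, 1
6, 1, 1, 1
5, 4
5, 3, 1
5, 2, 2
5, 2, 1, 1
5, 1, 1, 1, 1
…and 18 more, for 30 total.

30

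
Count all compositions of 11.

1024

There are 10 gaps and each independently is a cut or not, giving 2^10 = 1024.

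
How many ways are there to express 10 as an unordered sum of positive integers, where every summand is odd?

Enumerating:
1, 9
3, 7
1, 1, 1, 7
5, 5
1, 1, 3, 5
1, 1, 1, 1, 1, 5
1, 3, 3, 3
1, 1, 1, 1, 3, 3
1, 1, 1, 1, 1, 1, 1, 3
1, 1, 1, 1, 1, 1, 1, 1, 1, 1

10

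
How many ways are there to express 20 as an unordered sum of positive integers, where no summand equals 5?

451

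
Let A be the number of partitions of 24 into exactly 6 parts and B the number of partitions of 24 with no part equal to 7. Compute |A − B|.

1079

Partitions of 24 into exactly 6 parts: 199.
Partitions of 24 with no part equal to 7: 1278.
|199 − 1278| = 1079.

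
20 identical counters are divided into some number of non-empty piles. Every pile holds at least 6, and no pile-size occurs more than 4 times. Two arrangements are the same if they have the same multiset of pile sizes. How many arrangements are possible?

They are:
20
6,14
7,13
8,12
9,11
10,10
6,6,8
6,7,7

8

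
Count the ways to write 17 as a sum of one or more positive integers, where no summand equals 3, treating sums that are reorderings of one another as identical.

162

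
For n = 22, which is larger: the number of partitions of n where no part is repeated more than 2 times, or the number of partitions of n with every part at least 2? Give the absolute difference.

87

Partitions of 22 where no part is repeated more than 2 times: 297.
Partitions of 22 with every part at least 2: 210.
|297 − 210| = 87.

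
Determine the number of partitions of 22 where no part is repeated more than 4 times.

Counting exhaustively, 628 partitions satisfy the conditions.

628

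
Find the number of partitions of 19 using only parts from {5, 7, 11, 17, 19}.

They are:
19
5 + 7 + 7
That's 2 in total.

2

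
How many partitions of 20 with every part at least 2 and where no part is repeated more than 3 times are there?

107

Enumerating by decreasing first part gives 107 partitions in all.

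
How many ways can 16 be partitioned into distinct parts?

32

A partial list (first 12 by largest part):
16
15 + 1
14 + 2
13 + 3
13 + 2 + 1
12 + 4
12 + 3 + 1
11 + 5
11 + 4 + 1
11 + 3 + 2
10 + 6
10 + 5 + 1
…and 20 more, for 32 total.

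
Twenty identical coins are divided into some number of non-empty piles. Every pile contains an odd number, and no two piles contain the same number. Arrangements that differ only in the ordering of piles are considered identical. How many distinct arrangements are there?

Listing the qualifying partitions of 20:
19 + 1
17 + 3
15 + 5
13 + 7
11 + 9
11 + 5 + 3 + 1
9 + 7 + 3 + 1

7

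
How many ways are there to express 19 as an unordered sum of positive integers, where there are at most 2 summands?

10

The partitions of 19 that satisfy the conditions:
19
18 + 1
17 + 2
16 + 3
15 + 4
14 + 5
13 + 6
12 + 7
11 + 8
10 + 9
Counting gives 10.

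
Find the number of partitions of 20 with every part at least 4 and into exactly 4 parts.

5

Listing the qualifying partitions of 20:
8+4+4+4
7+5+4+4
6+6+4+4
6+5+5+4
5+5+5+5
Counting gives 5.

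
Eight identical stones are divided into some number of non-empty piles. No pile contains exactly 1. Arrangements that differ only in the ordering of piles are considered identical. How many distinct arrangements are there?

Enumerating:
8
2,6
3,5
4,4
2,2,4
2,3,3
2,2,2,2
Counting gives 7.

7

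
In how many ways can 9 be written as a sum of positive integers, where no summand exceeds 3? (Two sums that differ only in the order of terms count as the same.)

12

The partitions of 9 that satisfy the conditions:
3 + 3 + 3
3 + 3 + 2 + 1
3 + 3 + 1 + 1 + 1
3 + 2 + 2 + 2
3 + 2 + 2 + 1 + 1
3 + 2 + 1 + 1 + 1 + 1
3 + 1 + 1 + 1 + 1 + 1 + 1
2 + 2 + 2 + 2 + 1
2 + 2 + 2 + 1 + 1 + 1
2 + 2 + 1 + 1 + 1 + 1 + 1
2 + 1 + 1 + 1 + 1 + 1 + 1 + 1
1 + 1 + 1 + 1 + 1 + 1 + 1 + 1 + 1
That's 12 in total.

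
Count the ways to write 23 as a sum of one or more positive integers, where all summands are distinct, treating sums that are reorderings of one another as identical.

Systematic enumeration (by largest part, then next-largest, …) yields 104.

104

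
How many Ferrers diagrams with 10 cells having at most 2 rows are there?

6

Listing the qualifying partitions of 10:
10
1 + 9
2 + 8
3 + 7
4 + 6
5 + 5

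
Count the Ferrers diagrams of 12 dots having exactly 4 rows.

15

The partitions of 12 that satisfy the conditions:
1, 1, 1, 9
1, 1, 2, 8
1, 1, 3, 7
1, 2, 2, 7
1, 1, 4, 6
1, 2, 3, 6
2, 2, 2, 6
1, 1, 5, 5
1, 2, 4, 5
1, 3, 3, 5
2, 2, 3, 5
1, 3, 4, 4
2, 2, 4, 4
2, 3, 3, 4
3, 3, 3, 3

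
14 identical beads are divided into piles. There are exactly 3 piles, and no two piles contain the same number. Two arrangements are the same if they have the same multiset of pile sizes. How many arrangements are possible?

10

Enumerating:
11 + 2 + 1
10 + 3 + 1
9 + 4 + 1
9 + 3 + 2
8 + 5 + 1
8 + 4 + 2
7 + 6 + 1
7 + 5 + 2
7 + 4 + 3
6 + 5 + 3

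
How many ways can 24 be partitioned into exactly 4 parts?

108

There are 108 such partitions.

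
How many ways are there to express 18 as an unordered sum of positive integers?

385

Direct enumeration gives 385 partitions.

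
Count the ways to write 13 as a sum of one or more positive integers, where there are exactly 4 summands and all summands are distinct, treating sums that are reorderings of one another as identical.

Listing the qualifying partitions of 13:
7, 3, 2, 1
6, 4, 2, 1
5, 4, 3, 1

3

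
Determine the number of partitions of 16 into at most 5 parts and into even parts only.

18

Enumerating:
16
2 + 14
4 + 12
2 + 2 + 12
6 + 10
2 + 4 + 10
2 + 2 + 2 + 10
8 + 8
2 + 6 + 8
4 + 4 + 8
2 + 2 + 4 + 8
2 + 2 + 2 + 2 + 8
4 + 6 + 6
2 + 2 + 6 + 6
2 + 4 + 4 + 6
2 + 2 + 2 + 4 + 6
4 + 4 + 4 + 4
2 + 2 + 4 + 4 + 4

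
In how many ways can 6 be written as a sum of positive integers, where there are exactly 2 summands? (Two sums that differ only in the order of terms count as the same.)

The partitions of 6 that satisfy the conditions:
5,1
4,2
3,3

3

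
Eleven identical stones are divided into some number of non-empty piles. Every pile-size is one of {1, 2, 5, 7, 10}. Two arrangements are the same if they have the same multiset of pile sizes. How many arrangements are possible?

15

The partitions of 11 that satisfy the conditions:
10, 1
7, 2, 2
7, 2, 1, 1
7, 1, 1, 1, 1
5, 5, 1
5, 2, 2, 2
5, 2, 2, 1, 1
5, 2, 1, 1, 1, 1
5, 1, 1, 1, 1, 1, 1
2, 2, 2, 2, 2, 1
2, 2, 2, 2, 1, 1, 1
2, 2, 2, 1, 1, 1, 1, 1
2, 2, 1, 1, 1, 1, 1, 1, 1
2, 1, 1, 1, 1, 1, 1, 1, 1, 1
1, 1, 1, 1, 1, 1, 1, 1, 1, 1, 1
That's 15 in total.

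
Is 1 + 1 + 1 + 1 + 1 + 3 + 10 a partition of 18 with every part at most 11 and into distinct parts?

The parts sum to 18, and the condition 'all summands are distinct' is violated.

No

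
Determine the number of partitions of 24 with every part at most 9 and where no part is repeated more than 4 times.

560

Counting exhaustively, 560 partitions satisfy the conditions.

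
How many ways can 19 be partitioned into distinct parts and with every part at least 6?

5

Enumerating:
19
13,6
12,7
11,8
10,9
That's 5 in total.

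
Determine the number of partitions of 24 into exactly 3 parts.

There are too many to list fully; the first 12 (by largest part) are:
22,1,1
21,2,1
20,3,1
20,2,2
19,4,1
19,3,2
18,5,1
18,4,2
18,3,3
17,6,1
17,5,2
17,4,3
…and 36 more, for 48 total.

48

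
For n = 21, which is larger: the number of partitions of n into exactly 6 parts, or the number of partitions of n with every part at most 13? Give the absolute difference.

637

Partitions of 21 into exactly 6 parts: 110.
Partitions of 21 with every part at most 13: 747.
|110 − 747| = 637.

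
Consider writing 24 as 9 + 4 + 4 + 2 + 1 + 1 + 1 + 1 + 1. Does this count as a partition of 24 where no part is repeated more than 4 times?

No

The parts sum to 24, and the condition 'no summand is used more than 4 times' is violated.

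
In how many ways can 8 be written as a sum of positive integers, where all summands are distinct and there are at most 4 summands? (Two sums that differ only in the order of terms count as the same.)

Enumerating:
8
7 + 1
6 + 2
5 + 3
5 + 2 + 1
4 + 3 + 1
Counting gives 6.

6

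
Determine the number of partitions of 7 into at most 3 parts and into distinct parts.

5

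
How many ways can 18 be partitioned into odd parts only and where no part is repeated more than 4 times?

26

A partial list (first 12 by largest part):
1,17
3,15
1,1,1,15
5,13
1,1,3,13
7,11
1,1,5,11
1,3,3,11
1,1,1,1,3,11
9,9
1,1,7,9
1,3,5,9
…and 14 more, for 26 total.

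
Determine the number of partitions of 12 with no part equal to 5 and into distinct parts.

11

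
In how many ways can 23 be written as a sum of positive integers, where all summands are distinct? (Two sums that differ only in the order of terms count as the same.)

Systematic enumeration (by largest part, then next-largest, …) yields 104.

104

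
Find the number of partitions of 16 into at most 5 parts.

101

Enumerating by decreasing first part gives 101 partitions in all.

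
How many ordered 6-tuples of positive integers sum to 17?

4368

Equivalently, choose which 5 of the 16 gaps become plus signs: C(16,5) = 4368.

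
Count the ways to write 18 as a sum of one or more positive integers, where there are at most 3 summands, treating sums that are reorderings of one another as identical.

37

There are too many to list fully; the first 12 (by largest part) are:
18
17+1
16+2
16+1+1
15+3
15+2+1
14+4
14+3+1
14+2+2
13+5
13+4+1
13+3+2
…and 25 more, for 37 total.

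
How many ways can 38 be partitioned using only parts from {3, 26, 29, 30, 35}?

3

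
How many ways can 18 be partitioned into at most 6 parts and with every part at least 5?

They are:
18
13, 5
12, 6
11, 7
10, 8
9, 9
8, 5, 5
7, 6, 5
6, 6, 6

9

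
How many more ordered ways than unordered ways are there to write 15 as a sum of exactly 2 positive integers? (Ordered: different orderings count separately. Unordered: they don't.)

7

Compositions: C(14,1) = 14.
Unordered (partitions into 2 parts): 7.
Difference: 14 − 7 = 7.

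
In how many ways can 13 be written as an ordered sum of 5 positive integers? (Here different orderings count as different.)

495

Equivalently, choose which 4 of the 12 gaps become plus signs: C(12,4) = 495.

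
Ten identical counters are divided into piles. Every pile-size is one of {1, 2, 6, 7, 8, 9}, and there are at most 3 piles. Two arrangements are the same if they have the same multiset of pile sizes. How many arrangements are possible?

5

They are:
1, 9
2, 8
1, 1, 8
1, 2, 7
2, 2, 6
That's 5 in total.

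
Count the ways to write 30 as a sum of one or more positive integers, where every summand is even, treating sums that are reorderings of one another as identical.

Direct enumeration gives 176 partitions.

176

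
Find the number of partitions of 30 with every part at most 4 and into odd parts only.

11

The partitions of 30 that satisfy the conditions:
3, 3, 3, 3, 3, 3, 3, 3, 3, 3
3, 3, 3, 3, 3, 3, 3, 3, 3, 1, 1, 1
3, 3, 3, 3, 3, 3, 3, 3, 1, 1, 1, 1, 1, 1
3, 3, 3, 3, 3, 3, 3, 1, 1, 1, 1, 1, 1, 1, 1, 1
3, 3, 3, 3, 3, 3, 1, 1, 1, 1, 1, 1, 1, 1, 1, 1, 1, 1
3, 3, 3, 3, 3, 1, 1, 1, 1, 1, 1, 1, 1, 1, 1, 1, 1, 1, 1, 1
3, 3, 3, 3, 1, 1, 1, 1, 1, 1, 1, 1, 1, 1, 1, 1, 1, 1, 1, 1, 1, 1
3, 3, 3, 1, 1, 1, 1, 1, 1, 1, 1, 1, 1, 1, 1, 1, 1, 1, 1, 1, 1, 1, 1, 1
3, 3, 1, 1, 1, 1, 1, 1, 1, 1, 1, 1, 1, 1, 1, 1, 1, 1, 1, 1, 1, 1, 1, 1, 1, 1
3, 1, 1, 1, 1, 1, 1, 1, 1, 1, 1, 1, 1, 1, 1, 1, 1, 1, 1, 1, 1, 1, 1, 1, 1, 1, 1, 1
1, 1, 1, 1, 1, 1, 1, 1, 1, 1, 1, 1, 1, 1, 1, 1, 1, 1, 1, 1, 1, 1, 1, 1, 1, 1, 1, 1, 1, 1
Counting gives 11.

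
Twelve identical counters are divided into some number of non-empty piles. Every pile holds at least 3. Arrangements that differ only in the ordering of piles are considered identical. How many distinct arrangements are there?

9

Listing the qualifying partitions of 12:
12
9+3
8+4
7+5
6+6
6+3+3
5+4+3
4+4+4
3+3+3+3
That's 9 in total.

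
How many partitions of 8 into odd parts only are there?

Enumerating:
7, 1
5, 3
5, 1, 1, 1
3, 3, 1, 1
3, 1, 1, 1, 1, 1
1, 1, 1, 1, 1, 1, 1, 1
That's 6 in total.

6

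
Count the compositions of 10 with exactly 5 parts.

126

Equivalently, choose which 4 of the 9 gaps become plus signs: C(9,4) = 126.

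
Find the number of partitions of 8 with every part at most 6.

20

The partitions of 8 that satisfy the conditions:
6+2
6+1+1
5+3
5+2+1
5+1+1+1
4+4
4+3+1
4+2+2
4+2+1+1
4+1+1+1+1
3+3+2
3+3+1+1
3+2+2+1
3+2+1+1+1
3+1+1+1+1+1
2+2+2+2
2+2+2+1+1
2+2+1+1+1+1
2+1+1+1+1+1+1
1+1+1+1+1+1+1+1
Counting gives 20.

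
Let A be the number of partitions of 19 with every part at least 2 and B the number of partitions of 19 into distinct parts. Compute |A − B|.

51

Partitions of 19 with every part at least 2: 105.
Partitions of 19 into distinct parts: 54.
|105 − 54| = 51.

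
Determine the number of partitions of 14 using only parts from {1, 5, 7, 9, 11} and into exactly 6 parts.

2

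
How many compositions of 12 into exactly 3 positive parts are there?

55

A composition of 12 into 3 positive parts is chosen by placing 2 dividers among the 11 gaps between 12 units: C(11,2) = 55.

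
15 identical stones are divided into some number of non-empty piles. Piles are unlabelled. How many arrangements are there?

176

Systematic enumeration (by largest part, then next-largest, …) yields 176.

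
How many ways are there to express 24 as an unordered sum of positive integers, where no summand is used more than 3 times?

There are 722 such partitions.

722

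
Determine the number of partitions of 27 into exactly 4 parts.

150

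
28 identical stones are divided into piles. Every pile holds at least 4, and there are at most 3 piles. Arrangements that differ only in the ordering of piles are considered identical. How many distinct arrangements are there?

42

A partial list (first 12 by largest part):
28
24 + 4
23 + 5
22 + 6
21 + 7
20 + 8
20 + 4 + 4
19 + 9
19 + 5 + 4
18 + 10
18 + 6 + 4
18 + 5 + 5
…and 30 more, for 42 total.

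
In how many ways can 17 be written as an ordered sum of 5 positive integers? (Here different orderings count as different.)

1820

A composition of 17 into 5 positive parts is chosen by placing 4 dividers among the 16 gaps between 17 units: C(16,4) = 1820.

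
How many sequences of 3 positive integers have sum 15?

91

By stars and bars with positive parts, the count is C(14,2) = 91.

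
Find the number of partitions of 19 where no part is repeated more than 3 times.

258

Enumerating by decreasing first part gives 258 partitions in all.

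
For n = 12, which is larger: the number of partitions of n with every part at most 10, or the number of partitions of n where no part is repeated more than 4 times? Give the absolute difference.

Partitions of 12 with every part at most 10: 75.
Partitions of 12 where no part is repeated more than 4 times: 60.
|75 − 60| = 15.

15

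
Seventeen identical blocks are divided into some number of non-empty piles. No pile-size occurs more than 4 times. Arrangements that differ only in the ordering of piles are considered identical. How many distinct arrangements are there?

There are 205 such partitions.

205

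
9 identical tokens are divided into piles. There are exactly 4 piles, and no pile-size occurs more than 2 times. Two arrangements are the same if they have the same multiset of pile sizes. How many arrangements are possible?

Listing the qualifying partitions of 9:
5+2+1+1
4+3+1+1
4+2+2+1
3+3+2+1

4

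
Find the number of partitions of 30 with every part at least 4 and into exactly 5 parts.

30

A partial list (first 12 by largest part):
14+4+4+4+4
13+5+4+4+4
12+6+4+4+4
12+5+5+4+4
11+7+4+4+4
11+6+5+4+4
11+5+5+5+4
10+8+4+4+4
10+7+5+4+4
10+6+6+4+4
10+6+5+5+4
10+5+5+5+5
…and 18 more, for 30 total.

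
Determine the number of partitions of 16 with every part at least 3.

The partitions of 16 that satisfy the conditions:
16
3+13
4+12
5+11
6+10
3+3+10
7+9
3+4+9
8+8
3+5+8
4+4+8
3+6+7
4+5+7
3+3+3+7
4+6+6
5+5+6
3+3+4+6
3+3+5+5
3+4+4+5
4+4+4+4
3+3+3+3+4

21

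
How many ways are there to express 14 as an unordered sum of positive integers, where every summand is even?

15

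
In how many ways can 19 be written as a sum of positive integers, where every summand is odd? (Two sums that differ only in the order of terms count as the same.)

There are too many to list fully; the first 12 (by largest part) are:
19
17 + 1 + 1
15 + 3 + 1
15 + 1 + 1 + 1 + 1
13 + 5 + 1
13 + 3 + 3
13 + 3 + 1 + 1 + 1
13 + 1 + 1 + 1 + 1 + 1 + 1
11 + 7 + 1
11 + 5 + 3
11 + 5 + 1 + 1 + 1
11 + 3 + 3 + 1 + 1
…and 42 more, for 54 total.

54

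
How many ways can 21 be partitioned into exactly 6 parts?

A full systematic count gives 110.

110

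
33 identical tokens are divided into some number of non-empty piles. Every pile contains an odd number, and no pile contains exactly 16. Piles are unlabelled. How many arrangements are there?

448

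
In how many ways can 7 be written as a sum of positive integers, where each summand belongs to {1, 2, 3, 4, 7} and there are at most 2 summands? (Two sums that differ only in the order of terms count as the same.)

The partitions of 7 that satisfy the conditions:
7
4 + 3

2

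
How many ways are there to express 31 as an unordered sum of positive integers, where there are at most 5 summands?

748

Systematic enumeration (by largest part, then next-largest, …) yields 748.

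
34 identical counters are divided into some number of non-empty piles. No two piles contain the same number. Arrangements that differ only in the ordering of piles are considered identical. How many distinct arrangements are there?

512

Counting exhaustively, 512 partitions satisfy the conditions.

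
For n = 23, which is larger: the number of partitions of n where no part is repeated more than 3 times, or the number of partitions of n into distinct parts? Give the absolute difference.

488

Partitions of 23 where no part is repeated more than 3 times: 592.
Partitions of 23 into distinct parts: 104.
|592 − 104| = 488.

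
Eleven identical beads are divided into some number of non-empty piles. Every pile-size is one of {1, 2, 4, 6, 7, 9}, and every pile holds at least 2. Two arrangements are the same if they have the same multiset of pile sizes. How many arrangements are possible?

3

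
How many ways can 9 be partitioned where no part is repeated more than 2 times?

16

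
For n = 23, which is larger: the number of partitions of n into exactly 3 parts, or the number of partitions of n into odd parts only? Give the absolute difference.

60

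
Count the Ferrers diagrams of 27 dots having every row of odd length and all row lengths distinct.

14

They are:
27
1,3,23
1,5,21
1,7,19
3,5,19
1,9,17
3,7,17
1,11,15
3,9,15
5,7,15
3,11,13
5,9,13
7,9,11
1,3,5,7,11
Counting gives 14.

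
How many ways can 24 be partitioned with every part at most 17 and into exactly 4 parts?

There are 101 such partitions.

101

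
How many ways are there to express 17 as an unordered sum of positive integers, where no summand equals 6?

There are 241 such partitions.

241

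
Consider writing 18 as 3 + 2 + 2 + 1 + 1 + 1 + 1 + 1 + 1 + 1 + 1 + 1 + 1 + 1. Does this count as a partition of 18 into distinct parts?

No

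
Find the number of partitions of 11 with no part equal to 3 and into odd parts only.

Listing the qualifying partitions of 11:
11
9, 1, 1
7, 1, 1, 1, 1
5, 5, 1
5, 1, 1, 1, 1, 1, 1
1, 1, 1, 1, 1, 1, 1, 1, 1, 1, 1

6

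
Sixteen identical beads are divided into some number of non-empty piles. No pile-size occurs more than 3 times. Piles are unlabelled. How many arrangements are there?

132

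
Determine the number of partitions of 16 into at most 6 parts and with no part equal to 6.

Enumerating by decreasing first part gives 106 partitions in all.

106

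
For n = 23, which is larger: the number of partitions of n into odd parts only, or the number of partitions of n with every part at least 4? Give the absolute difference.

Partitions of 23 into odd parts only: 104.
Partitions of 23 with every part at least 4: 39.
|104 − 39| = 65.

65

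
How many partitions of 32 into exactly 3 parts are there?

Enumerating by decreasing first part gives 85 partitions in all.

85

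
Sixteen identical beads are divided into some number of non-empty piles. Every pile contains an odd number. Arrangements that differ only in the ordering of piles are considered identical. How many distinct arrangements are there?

32

A partial list (first 12 by largest part):
15,1
13,3
13,1,1,1
11,5
11,3,1,1
11,1,1,1,1,1
9,7
9,5,1,1
9,3,3,1
9,3,1,1,1,1
9,1,1,1,1,1,1,1
7,7,1,1
…and 20 more, for 32 total.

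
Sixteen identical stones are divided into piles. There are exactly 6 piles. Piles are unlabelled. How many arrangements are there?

35

There are too many to list fully; the first 12 (by largest part) are:
1 + 1 + 1 + 1 + 1 + 11
1 + 1 + 1 + 1 + 2 + 10
1 + 1 + 1 + 1 + 3 + 9
1 + 1 + 1 + 2 + 2 + 9
1 + 1 + 1 + 1 + 4 + 8
1 + 1 + 1 + 2 + 3 + 8
1 + 1 + 2 + 2 + 2 + 8
1 + 1 + 1 + 1 + 5 + 7
1 + 1 + 1 + 2 + 4 + 7
1 + 1 + 1 + 3 + 3 + 7
1 + 1 + 2 + 2 + 3 + 7
1 + 2 + 2 + 2 + 2 + 7
…and 23 more, for 35 total.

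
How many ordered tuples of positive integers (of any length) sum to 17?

The number of compositions of n is 2^(n−1); here 2^16 = 65536.

65536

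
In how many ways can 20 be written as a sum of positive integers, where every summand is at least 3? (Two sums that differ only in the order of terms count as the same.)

49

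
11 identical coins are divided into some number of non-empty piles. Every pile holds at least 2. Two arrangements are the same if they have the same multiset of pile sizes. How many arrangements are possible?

14

Enumerating:
11
9, 2
8, 3
7, 4
7, 2, 2
6, 5
6, 3, 2
5, 4, 2
5, 3, 3
5, 2, 2, 2
4, 4, 3
4, 3, 2, 2
3, 3, 3, 2
3, 2, 2, 2, 2
Counting gives 14.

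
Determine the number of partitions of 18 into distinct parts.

There are too many to list fully; the first 12 (by largest part) are:
18
17, 1
16, 2
15, 3
15, 2, 1
14, 4
14, 3, 1
13, 5
13, 4, 1
13, 3, 2
12, 6
12, 5, 1
…and 34 more, for 46 total.

46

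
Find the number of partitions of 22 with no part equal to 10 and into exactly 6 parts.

Enumerating by decreasing first part gives 123 partitions in all.

123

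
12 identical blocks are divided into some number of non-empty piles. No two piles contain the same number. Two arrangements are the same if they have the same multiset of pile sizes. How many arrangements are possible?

15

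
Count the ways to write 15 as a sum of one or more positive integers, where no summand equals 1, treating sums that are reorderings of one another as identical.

41

A partial list (first 12 by largest part):
15
2, 13
3, 12
4, 11
2, 2, 11
5, 10
2, 3, 10
6, 9
2, 4, 9
3, 3, 9
2, 2, 2, 9
7, 8
…and 29 more, for 41 total.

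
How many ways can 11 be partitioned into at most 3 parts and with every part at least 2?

The partitions of 11 that satisfy the conditions:
11
9 + 2
8 + 3
7 + 4
7 + 2 + 2
6 + 5
6 + 3 + 2
5 + 4 + 2
5 + 3 + 3
4 + 4 + 3
Counting gives 10.

10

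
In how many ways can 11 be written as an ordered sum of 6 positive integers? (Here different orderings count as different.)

A composition of 11 into 6 positive parts is chosen by placing 5 dividers among the 10 gaps between 11 units: C(10,5) = 252.

252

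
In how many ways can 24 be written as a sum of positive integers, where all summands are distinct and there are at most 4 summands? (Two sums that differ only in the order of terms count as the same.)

96

A full systematic count gives 96.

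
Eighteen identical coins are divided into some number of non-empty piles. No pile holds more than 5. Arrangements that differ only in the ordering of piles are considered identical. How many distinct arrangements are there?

141

Direct enumeration gives 141 partitions.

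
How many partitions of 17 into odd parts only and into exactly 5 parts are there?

The partitions of 17 that satisfy the conditions:
13,1,1,1,1
11,3,1,1,1
9,5,1,1,1
9,3,3,1,1
7,7,1,1,1
7,5,3,1,1
7,3,3,3,1
5,5,5,1,1
5,5,3,3,1
5,3,3,3,3

10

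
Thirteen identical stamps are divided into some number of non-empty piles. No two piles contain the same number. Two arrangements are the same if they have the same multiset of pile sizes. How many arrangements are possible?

18

Listing the qualifying partitions of 13:
13
12, 1
11, 2
10, 3
10, 2, 1
9, 4
9, 3, 1
8, 5
8, 4, 1
8, 3, 2
7, 6
7, 5, 1
7, 4, 2
7, 3, 2, 1
6, 5, 2
6, 4, 3
6, 4, 2, 1
5, 4, 3, 1
Counting gives 18.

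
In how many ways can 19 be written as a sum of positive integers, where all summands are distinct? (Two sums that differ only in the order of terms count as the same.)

A partial list (first 12 by largest part):
19
18, 1
17, 2
16, 3
16, 2, 1
15, 4
15, 3, 1
14, 5
14, 4, 1
14, 3, 2
13, 6
13, 5, 1
…and 42 more, for 54 total.

54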